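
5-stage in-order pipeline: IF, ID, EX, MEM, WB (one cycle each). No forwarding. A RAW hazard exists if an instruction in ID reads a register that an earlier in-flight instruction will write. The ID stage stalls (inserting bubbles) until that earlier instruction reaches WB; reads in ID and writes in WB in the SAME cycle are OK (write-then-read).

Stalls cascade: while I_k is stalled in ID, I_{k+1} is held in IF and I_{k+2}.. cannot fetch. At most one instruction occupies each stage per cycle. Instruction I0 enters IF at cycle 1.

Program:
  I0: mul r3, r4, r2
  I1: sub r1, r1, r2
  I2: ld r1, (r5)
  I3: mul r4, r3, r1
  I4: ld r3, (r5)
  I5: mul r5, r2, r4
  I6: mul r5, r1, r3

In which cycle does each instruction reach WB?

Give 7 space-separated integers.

I0 mul r3 <- r4,r2: IF@1 ID@2 stall=0 (-) EX@3 MEM@4 WB@5
I1 sub r1 <- r1,r2: IF@2 ID@3 stall=0 (-) EX@4 MEM@5 WB@6
I2 ld r1 <- r5: IF@3 ID@4 stall=0 (-) EX@5 MEM@6 WB@7
I3 mul r4 <- r3,r1: IF@4 ID@5 stall=2 (RAW on I2.r1 (WB@7)) EX@8 MEM@9 WB@10
I4 ld r3 <- r5: IF@5 ID@8 stall=0 (-) EX@9 MEM@10 WB@11
I5 mul r5 <- r2,r4: IF@8 ID@9 stall=1 (RAW on I3.r4 (WB@10)) EX@11 MEM@12 WB@13
I6 mul r5 <- r1,r3: IF@9 ID@11 stall=0 (-) EX@12 MEM@13 WB@14

Answer: 5 6 7 10 11 13 14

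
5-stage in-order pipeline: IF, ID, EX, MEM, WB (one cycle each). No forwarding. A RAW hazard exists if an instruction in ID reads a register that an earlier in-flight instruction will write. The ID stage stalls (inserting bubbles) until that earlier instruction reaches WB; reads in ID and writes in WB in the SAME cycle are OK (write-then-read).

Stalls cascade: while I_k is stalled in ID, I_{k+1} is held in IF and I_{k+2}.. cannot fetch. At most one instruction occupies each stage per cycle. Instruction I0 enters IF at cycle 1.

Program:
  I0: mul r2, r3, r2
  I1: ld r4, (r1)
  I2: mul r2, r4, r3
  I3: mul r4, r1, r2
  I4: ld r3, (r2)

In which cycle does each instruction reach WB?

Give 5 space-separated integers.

I0 mul r2 <- r3,r2: IF@1 ID@2 stall=0 (-) EX@3 MEM@4 WB@5
I1 ld r4 <- r1: IF@2 ID@3 stall=0 (-) EX@4 MEM@5 WB@6
I2 mul r2 <- r4,r3: IF@3 ID@4 stall=2 (RAW on I1.r4 (WB@6)) EX@7 MEM@8 WB@9
I3 mul r4 <- r1,r2: IF@4 ID@7 stall=2 (RAW on I2.r2 (WB@9)) EX@10 MEM@11 WB@12
I4 ld r3 <- r2: IF@7 ID@10 stall=0 (-) EX@11 MEM@12 WB@13

Answer: 5 6 9 12 13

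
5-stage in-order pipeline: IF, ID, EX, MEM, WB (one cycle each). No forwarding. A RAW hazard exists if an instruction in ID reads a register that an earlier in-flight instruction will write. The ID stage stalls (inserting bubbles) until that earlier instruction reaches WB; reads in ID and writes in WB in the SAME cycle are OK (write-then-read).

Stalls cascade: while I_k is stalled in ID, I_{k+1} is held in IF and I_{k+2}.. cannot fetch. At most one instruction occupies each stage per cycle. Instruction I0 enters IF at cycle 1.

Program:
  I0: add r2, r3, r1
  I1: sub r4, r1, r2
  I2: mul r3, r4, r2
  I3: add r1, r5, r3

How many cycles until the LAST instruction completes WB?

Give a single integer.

Answer: 14

Derivation:
I0 add r2 <- r3,r1: IF@1 ID@2 stall=0 (-) EX@3 MEM@4 WB@5
I1 sub r4 <- r1,r2: IF@2 ID@3 stall=2 (RAW on I0.r2 (WB@5)) EX@6 MEM@7 WB@8
I2 mul r3 <- r4,r2: IF@3 ID@6 stall=2 (RAW on I1.r4 (WB@8)) EX@9 MEM@10 WB@11
I3 add r1 <- r5,r3: IF@6 ID@9 stall=2 (RAW on I2.r3 (WB@11)) EX@12 MEM@13 WB@14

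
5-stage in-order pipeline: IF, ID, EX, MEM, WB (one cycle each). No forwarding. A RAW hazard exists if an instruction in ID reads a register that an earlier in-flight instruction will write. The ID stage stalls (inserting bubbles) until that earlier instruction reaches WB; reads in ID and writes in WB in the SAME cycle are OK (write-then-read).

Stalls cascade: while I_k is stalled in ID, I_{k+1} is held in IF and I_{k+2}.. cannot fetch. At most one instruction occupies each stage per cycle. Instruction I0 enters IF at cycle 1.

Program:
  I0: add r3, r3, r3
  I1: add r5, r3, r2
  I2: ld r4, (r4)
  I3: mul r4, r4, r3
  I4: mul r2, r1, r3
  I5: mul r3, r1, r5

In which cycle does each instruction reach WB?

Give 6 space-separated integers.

I0 add r3 <- r3,r3: IF@1 ID@2 stall=0 (-) EX@3 MEM@4 WB@5
I1 add r5 <- r3,r2: IF@2 ID@3 stall=2 (RAW on I0.r3 (WB@5)) EX@6 MEM@7 WB@8
I2 ld r4 <- r4: IF@3 ID@6 stall=0 (-) EX@7 MEM@8 WB@9
I3 mul r4 <- r4,r3: IF@6 ID@7 stall=2 (RAW on I2.r4 (WB@9)) EX@10 MEM@11 WB@12
I4 mul r2 <- r1,r3: IF@7 ID@10 stall=0 (-) EX@11 MEM@12 WB@13
I5 mul r3 <- r1,r5: IF@10 ID@11 stall=0 (-) EX@12 MEM@13 WB@14

Answer: 5 8 9 12 13 14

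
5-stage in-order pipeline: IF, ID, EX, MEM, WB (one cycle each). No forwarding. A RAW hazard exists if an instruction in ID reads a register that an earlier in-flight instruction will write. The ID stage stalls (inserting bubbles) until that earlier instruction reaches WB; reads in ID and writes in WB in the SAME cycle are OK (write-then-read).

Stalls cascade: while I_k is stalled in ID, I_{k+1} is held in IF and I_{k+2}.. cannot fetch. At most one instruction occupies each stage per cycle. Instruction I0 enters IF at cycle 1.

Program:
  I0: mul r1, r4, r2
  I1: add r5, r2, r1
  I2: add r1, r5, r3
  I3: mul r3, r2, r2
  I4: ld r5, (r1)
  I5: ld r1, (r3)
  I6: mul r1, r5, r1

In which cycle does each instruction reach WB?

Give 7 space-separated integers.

I0 mul r1 <- r4,r2: IF@1 ID@2 stall=0 (-) EX@3 MEM@4 WB@5
I1 add r5 <- r2,r1: IF@2 ID@3 stall=2 (RAW on I0.r1 (WB@5)) EX@6 MEM@7 WB@8
I2 add r1 <- r5,r3: IF@3 ID@6 stall=2 (RAW on I1.r5 (WB@8)) EX@9 MEM@10 WB@11
I3 mul r3 <- r2,r2: IF@6 ID@9 stall=0 (-) EX@10 MEM@11 WB@12
I4 ld r5 <- r1: IF@9 ID@10 stall=1 (RAW on I2.r1 (WB@11)) EX@12 MEM@13 WB@14
I5 ld r1 <- r3: IF@10 ID@12 stall=0 (-) EX@13 MEM@14 WB@15
I6 mul r1 <- r5,r1: IF@12 ID@13 stall=2 (RAW on I5.r1 (WB@15)) EX@16 MEM@17 WB@18

Answer: 5 8 11 12 14 15 18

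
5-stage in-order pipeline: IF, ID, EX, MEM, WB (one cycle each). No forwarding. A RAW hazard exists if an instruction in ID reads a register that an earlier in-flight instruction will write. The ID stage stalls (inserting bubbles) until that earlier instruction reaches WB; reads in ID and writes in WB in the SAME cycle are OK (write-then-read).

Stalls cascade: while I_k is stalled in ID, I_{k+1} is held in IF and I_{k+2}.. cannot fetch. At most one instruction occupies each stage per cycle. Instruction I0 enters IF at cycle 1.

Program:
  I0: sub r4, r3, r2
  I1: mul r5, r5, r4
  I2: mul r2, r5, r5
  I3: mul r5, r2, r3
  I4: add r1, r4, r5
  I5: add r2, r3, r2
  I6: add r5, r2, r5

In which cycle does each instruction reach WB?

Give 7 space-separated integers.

I0 sub r4 <- r3,r2: IF@1 ID@2 stall=0 (-) EX@3 MEM@4 WB@5
I1 mul r5 <- r5,r4: IF@2 ID@3 stall=2 (RAW on I0.r4 (WB@5)) EX@6 MEM@7 WB@8
I2 mul r2 <- r5,r5: IF@3 ID@6 stall=2 (RAW on I1.r5 (WB@8)) EX@9 MEM@10 WB@11
I3 mul r5 <- r2,r3: IF@6 ID@9 stall=2 (RAW on I2.r2 (WB@11)) EX@12 MEM@13 WB@14
I4 add r1 <- r4,r5: IF@9 ID@12 stall=2 (RAW on I3.r5 (WB@14)) EX@15 MEM@16 WB@17
I5 add r2 <- r3,r2: IF@12 ID@15 stall=0 (-) EX@16 MEM@17 WB@18
I6 add r5 <- r2,r5: IF@15 ID@16 stall=2 (RAW on I5.r2 (WB@18)) EX@19 MEM@20 WB@21

Answer: 5 8 11 14 17 18 21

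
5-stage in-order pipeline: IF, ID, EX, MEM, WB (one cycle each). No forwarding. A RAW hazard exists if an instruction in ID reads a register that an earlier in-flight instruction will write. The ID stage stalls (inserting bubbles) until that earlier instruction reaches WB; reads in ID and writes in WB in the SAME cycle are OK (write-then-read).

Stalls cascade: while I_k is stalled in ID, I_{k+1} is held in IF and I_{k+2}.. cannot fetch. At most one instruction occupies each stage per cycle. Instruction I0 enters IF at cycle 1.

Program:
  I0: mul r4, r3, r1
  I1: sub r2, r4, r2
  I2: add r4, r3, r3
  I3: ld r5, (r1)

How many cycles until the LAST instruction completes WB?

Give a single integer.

Answer: 10

Derivation:
I0 mul r4 <- r3,r1: IF@1 ID@2 stall=0 (-) EX@3 MEM@4 WB@5
I1 sub r2 <- r4,r2: IF@2 ID@3 stall=2 (RAW on I0.r4 (WB@5)) EX@6 MEM@7 WB@8
I2 add r4 <- r3,r3: IF@3 ID@6 stall=0 (-) EX@7 MEM@8 WB@9
I3 ld r5 <- r1: IF@6 ID@7 stall=0 (-) EX@8 MEM@9 WB@10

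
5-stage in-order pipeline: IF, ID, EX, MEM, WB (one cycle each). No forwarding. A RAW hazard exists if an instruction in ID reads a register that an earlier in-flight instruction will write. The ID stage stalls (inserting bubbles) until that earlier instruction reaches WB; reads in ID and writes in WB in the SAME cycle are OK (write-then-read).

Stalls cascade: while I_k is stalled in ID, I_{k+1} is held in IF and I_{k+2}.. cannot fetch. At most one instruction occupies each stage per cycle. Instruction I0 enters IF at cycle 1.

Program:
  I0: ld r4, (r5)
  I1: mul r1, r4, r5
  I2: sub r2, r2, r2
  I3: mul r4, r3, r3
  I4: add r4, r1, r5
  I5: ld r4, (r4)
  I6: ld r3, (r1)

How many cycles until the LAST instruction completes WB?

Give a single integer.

Answer: 15

Derivation:
I0 ld r4 <- r5: IF@1 ID@2 stall=0 (-) EX@3 MEM@4 WB@5
I1 mul r1 <- r4,r5: IF@2 ID@3 stall=2 (RAW on I0.r4 (WB@5)) EX@6 MEM@7 WB@8
I2 sub r2 <- r2,r2: IF@3 ID@6 stall=0 (-) EX@7 MEM@8 WB@9
I3 mul r4 <- r3,r3: IF@6 ID@7 stall=0 (-) EX@8 MEM@9 WB@10
I4 add r4 <- r1,r5: IF@7 ID@8 stall=0 (-) EX@9 MEM@10 WB@11
I5 ld r4 <- r4: IF@8 ID@9 stall=2 (RAW on I4.r4 (WB@11)) EX@12 MEM@13 WB@14
I6 ld r3 <- r1: IF@9 ID@12 stall=0 (-) EX@13 MEM@14 WB@15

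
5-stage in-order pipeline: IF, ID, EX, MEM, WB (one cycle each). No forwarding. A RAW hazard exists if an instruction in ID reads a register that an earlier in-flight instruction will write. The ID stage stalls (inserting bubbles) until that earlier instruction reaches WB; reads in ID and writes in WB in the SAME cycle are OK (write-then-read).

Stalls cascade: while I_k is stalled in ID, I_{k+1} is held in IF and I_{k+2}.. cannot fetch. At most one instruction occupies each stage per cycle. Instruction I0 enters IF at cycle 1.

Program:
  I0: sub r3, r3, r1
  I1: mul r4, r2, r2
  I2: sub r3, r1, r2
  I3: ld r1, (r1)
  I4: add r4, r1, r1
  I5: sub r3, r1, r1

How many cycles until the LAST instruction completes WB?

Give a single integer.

I0 sub r3 <- r3,r1: IF@1 ID@2 stall=0 (-) EX@3 MEM@4 WB@5
I1 mul r4 <- r2,r2: IF@2 ID@3 stall=0 (-) EX@4 MEM@5 WB@6
I2 sub r3 <- r1,r2: IF@3 ID@4 stall=0 (-) EX@5 MEM@6 WB@7
I3 ld r1 <- r1: IF@4 ID@5 stall=0 (-) EX@6 MEM@7 WB@8
I4 add r4 <- r1,r1: IF@5 ID@6 stall=2 (RAW on I3.r1 (WB@8)) EX@9 MEM@10 WB@11
I5 sub r3 <- r1,r1: IF@6 ID@9 stall=0 (-) EX@10 MEM@11 WB@12

Answer: 12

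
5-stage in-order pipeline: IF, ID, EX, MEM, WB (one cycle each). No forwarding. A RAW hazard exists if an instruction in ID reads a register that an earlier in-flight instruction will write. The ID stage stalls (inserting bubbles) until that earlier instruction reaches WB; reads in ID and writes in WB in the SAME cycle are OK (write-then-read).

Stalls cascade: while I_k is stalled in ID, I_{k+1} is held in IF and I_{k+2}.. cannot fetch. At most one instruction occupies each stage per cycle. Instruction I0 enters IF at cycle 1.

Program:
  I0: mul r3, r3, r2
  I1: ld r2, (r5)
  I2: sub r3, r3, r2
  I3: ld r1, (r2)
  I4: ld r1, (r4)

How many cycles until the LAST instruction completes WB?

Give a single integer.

I0 mul r3 <- r3,r2: IF@1 ID@2 stall=0 (-) EX@3 MEM@4 WB@5
I1 ld r2 <- r5: IF@2 ID@3 stall=0 (-) EX@4 MEM@5 WB@6
I2 sub r3 <- r3,r2: IF@3 ID@4 stall=2 (RAW on I1.r2 (WB@6)) EX@7 MEM@8 WB@9
I3 ld r1 <- r2: IF@4 ID@7 stall=0 (-) EX@8 MEM@9 WB@10
I4 ld r1 <- r4: IF@7 ID@8 stall=0 (-) EX@9 MEM@10 WB@11

Answer: 11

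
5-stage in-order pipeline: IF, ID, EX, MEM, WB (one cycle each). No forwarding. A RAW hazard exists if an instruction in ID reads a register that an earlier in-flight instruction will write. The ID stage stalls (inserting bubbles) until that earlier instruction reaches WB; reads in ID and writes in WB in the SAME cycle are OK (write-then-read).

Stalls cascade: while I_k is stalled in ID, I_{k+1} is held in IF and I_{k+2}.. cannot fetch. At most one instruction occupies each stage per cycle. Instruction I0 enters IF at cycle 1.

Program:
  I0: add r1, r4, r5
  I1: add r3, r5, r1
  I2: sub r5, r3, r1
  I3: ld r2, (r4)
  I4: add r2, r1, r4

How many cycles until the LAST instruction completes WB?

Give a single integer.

I0 add r1 <- r4,r5: IF@1 ID@2 stall=0 (-) EX@3 MEM@4 WB@5
I1 add r3 <- r5,r1: IF@2 ID@3 stall=2 (RAW on I0.r1 (WB@5)) EX@6 MEM@7 WB@8
I2 sub r5 <- r3,r1: IF@3 ID@6 stall=2 (RAW on I1.r3 (WB@8)) EX@9 MEM@10 WB@11
I3 ld r2 <- r4: IF@6 ID@9 stall=0 (-) EX@10 MEM@11 WB@12
I4 add r2 <- r1,r4: IF@9 ID@10 stall=0 (-) EX@11 MEM@12 WB@13

Answer: 13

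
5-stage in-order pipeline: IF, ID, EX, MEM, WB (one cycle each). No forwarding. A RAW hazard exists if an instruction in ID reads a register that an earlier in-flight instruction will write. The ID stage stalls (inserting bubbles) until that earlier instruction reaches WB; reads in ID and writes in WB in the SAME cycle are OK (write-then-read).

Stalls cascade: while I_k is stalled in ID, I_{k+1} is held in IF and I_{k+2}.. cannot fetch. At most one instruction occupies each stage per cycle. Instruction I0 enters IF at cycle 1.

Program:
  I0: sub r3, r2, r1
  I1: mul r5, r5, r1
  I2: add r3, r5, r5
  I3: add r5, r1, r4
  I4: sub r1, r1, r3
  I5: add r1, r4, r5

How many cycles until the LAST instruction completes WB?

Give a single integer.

Answer: 13

Derivation:
I0 sub r3 <- r2,r1: IF@1 ID@2 stall=0 (-) EX@3 MEM@4 WB@5
I1 mul r5 <- r5,r1: IF@2 ID@3 stall=0 (-) EX@4 MEM@5 WB@6
I2 add r3 <- r5,r5: IF@3 ID@4 stall=2 (RAW on I1.r5 (WB@6)) EX@7 MEM@8 WB@9
I3 add r5 <- r1,r4: IF@4 ID@7 stall=0 (-) EX@8 MEM@9 WB@10
I4 sub r1 <- r1,r3: IF@7 ID@8 stall=1 (RAW on I2.r3 (WB@9)) EX@10 MEM@11 WB@12
I5 add r1 <- r4,r5: IF@8 ID@10 stall=0 (-) EX@11 MEM@12 WB@13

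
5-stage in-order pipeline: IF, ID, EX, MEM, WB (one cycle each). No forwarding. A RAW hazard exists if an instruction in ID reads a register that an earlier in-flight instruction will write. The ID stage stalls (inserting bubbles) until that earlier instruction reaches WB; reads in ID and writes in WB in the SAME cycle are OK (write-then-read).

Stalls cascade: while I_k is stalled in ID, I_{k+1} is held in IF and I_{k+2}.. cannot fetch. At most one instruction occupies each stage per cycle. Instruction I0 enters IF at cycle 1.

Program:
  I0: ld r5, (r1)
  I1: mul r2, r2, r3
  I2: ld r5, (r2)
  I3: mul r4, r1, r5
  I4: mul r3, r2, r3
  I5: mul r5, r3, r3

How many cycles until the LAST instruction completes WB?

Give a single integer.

Answer: 16

Derivation:
I0 ld r5 <- r1: IF@1 ID@2 stall=0 (-) EX@3 MEM@4 WB@5
I1 mul r2 <- r2,r3: IF@2 ID@3 stall=0 (-) EX@4 MEM@5 WB@6
I2 ld r5 <- r2: IF@3 ID@4 stall=2 (RAW on I1.r2 (WB@6)) EX@7 MEM@8 WB@9
I3 mul r4 <- r1,r5: IF@4 ID@7 stall=2 (RAW on I2.r5 (WB@9)) EX@10 MEM@11 WB@12
I4 mul r3 <- r2,r3: IF@7 ID@10 stall=0 (-) EX@11 MEM@12 WB@13
I5 mul r5 <- r3,r3: IF@10 ID@11 stall=2 (RAW on I4.r3 (WB@13)) EX@14 MEM@15 WB@16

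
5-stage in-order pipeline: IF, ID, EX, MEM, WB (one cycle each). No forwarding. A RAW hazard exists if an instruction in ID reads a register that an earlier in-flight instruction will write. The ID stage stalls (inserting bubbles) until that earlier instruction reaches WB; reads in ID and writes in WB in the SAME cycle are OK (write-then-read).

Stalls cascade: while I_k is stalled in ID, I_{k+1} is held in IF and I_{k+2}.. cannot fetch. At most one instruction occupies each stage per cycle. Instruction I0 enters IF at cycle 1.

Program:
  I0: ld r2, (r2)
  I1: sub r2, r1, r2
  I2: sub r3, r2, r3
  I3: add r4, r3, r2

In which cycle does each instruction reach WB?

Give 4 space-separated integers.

I0 ld r2 <- r2: IF@1 ID@2 stall=0 (-) EX@3 MEM@4 WB@5
I1 sub r2 <- r1,r2: IF@2 ID@3 stall=2 (RAW on I0.r2 (WB@5)) EX@6 MEM@7 WB@8
I2 sub r3 <- r2,r3: IF@3 ID@6 stall=2 (RAW on I1.r2 (WB@8)) EX@9 MEM@10 WB@11
I3 add r4 <- r3,r2: IF@6 ID@9 stall=2 (RAW on I2.r3 (WB@11)) EX@12 MEM@13 WB@14

Answer: 5 8 11 14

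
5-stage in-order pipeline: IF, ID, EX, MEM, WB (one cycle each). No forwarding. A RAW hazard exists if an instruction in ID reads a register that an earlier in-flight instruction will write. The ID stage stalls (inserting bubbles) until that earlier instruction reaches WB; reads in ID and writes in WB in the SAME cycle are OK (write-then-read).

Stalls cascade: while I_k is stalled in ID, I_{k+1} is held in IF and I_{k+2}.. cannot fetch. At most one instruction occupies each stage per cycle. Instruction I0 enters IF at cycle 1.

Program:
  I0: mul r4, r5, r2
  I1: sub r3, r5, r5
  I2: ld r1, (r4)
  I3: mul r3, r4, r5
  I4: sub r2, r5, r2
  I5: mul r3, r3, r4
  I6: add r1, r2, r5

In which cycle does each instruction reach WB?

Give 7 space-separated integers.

I0 mul r4 <- r5,r2: IF@1 ID@2 stall=0 (-) EX@3 MEM@4 WB@5
I1 sub r3 <- r5,r5: IF@2 ID@3 stall=0 (-) EX@4 MEM@5 WB@6
I2 ld r1 <- r4: IF@3 ID@4 stall=1 (RAW on I0.r4 (WB@5)) EX@6 MEM@7 WB@8
I3 mul r3 <- r4,r5: IF@4 ID@6 stall=0 (-) EX@7 MEM@8 WB@9
I4 sub r2 <- r5,r2: IF@6 ID@7 stall=0 (-) EX@8 MEM@9 WB@10
I5 mul r3 <- r3,r4: IF@7 ID@8 stall=1 (RAW on I3.r3 (WB@9)) EX@10 MEM@11 WB@12
I6 add r1 <- r2,r5: IF@8 ID@10 stall=0 (-) EX@11 MEM@12 WB@13

Answer: 5 6 8 9 10 12 13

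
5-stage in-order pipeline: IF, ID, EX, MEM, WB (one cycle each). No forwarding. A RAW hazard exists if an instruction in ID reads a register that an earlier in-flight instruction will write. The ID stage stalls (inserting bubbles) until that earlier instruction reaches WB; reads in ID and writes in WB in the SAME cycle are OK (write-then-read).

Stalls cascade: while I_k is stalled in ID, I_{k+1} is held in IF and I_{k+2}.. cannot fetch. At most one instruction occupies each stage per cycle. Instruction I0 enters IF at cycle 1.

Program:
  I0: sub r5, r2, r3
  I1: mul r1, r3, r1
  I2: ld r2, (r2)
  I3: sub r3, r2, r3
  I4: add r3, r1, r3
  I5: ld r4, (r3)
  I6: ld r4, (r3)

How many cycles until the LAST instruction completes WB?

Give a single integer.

Answer: 17

Derivation:
I0 sub r5 <- r2,r3: IF@1 ID@2 stall=0 (-) EX@3 MEM@4 WB@5
I1 mul r1 <- r3,r1: IF@2 ID@3 stall=0 (-) EX@4 MEM@5 WB@6
I2 ld r2 <- r2: IF@3 ID@4 stall=0 (-) EX@5 MEM@6 WB@7
I3 sub r3 <- r2,r3: IF@4 ID@5 stall=2 (RAW on I2.r2 (WB@7)) EX@8 MEM@9 WB@10
I4 add r3 <- r1,r3: IF@5 ID@8 stall=2 (RAW on I3.r3 (WB@10)) EX@11 MEM@12 WB@13
I5 ld r4 <- r3: IF@8 ID@11 stall=2 (RAW on I4.r3 (WB@13)) EX@14 MEM@15 WB@16
I6 ld r4 <- r3: IF@11 ID@14 stall=0 (-) EX@15 MEM@16 WB@17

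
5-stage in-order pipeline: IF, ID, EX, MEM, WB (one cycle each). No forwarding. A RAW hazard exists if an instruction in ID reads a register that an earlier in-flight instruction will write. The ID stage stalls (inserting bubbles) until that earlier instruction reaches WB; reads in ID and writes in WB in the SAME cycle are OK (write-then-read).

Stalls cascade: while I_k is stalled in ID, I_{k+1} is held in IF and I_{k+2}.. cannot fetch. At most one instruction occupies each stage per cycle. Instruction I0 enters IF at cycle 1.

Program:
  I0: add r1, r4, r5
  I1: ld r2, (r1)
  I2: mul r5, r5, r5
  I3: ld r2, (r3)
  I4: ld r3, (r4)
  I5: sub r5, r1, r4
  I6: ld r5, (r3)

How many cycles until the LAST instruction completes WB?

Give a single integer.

I0 add r1 <- r4,r5: IF@1 ID@2 stall=0 (-) EX@3 MEM@4 WB@5
I1 ld r2 <- r1: IF@2 ID@3 stall=2 (RAW on I0.r1 (WB@5)) EX@6 MEM@7 WB@8
I2 mul r5 <- r5,r5: IF@3 ID@6 stall=0 (-) EX@7 MEM@8 WB@9
I3 ld r2 <- r3: IF@6 ID@7 stall=0 (-) EX@8 MEM@9 WB@10
I4 ld r3 <- r4: IF@7 ID@8 stall=0 (-) EX@9 MEM@10 WB@11
I5 sub r5 <- r1,r4: IF@8 ID@9 stall=0 (-) EX@10 MEM@11 WB@12
I6 ld r5 <- r3: IF@9 ID@10 stall=1 (RAW on I4.r3 (WB@11)) EX@12 MEM@13 WB@14

Answer: 14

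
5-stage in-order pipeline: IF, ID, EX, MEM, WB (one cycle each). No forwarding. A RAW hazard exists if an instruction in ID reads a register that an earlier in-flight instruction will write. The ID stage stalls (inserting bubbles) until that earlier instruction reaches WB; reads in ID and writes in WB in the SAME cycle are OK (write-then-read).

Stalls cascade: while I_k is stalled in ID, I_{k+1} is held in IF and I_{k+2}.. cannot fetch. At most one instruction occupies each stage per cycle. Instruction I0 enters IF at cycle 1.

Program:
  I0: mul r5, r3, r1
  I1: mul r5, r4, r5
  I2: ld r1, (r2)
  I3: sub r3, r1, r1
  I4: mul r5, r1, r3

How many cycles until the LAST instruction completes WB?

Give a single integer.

I0 mul r5 <- r3,r1: IF@1 ID@2 stall=0 (-) EX@3 MEM@4 WB@5
I1 mul r5 <- r4,r5: IF@2 ID@3 stall=2 (RAW on I0.r5 (WB@5)) EX@6 MEM@7 WB@8
I2 ld r1 <- r2: IF@3 ID@6 stall=0 (-) EX@7 MEM@8 WB@9
I3 sub r3 <- r1,r1: IF@6 ID@7 stall=2 (RAW on I2.r1 (WB@9)) EX@10 MEM@11 WB@12
I4 mul r5 <- r1,r3: IF@7 ID@10 stall=2 (RAW on I3.r3 (WB@12)) EX@13 MEM@14 WB@15

Answer: 15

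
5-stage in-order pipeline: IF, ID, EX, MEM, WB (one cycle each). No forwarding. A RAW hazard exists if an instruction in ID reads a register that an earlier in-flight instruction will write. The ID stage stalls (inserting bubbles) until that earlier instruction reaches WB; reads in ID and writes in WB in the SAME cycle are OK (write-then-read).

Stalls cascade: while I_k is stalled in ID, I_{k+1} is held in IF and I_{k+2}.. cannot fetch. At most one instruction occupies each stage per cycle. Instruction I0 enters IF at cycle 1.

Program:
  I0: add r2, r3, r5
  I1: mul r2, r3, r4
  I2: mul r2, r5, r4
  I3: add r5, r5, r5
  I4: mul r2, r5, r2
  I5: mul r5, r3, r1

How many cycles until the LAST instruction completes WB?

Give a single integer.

Answer: 12

Derivation:
I0 add r2 <- r3,r5: IF@1 ID@2 stall=0 (-) EX@3 MEM@4 WB@5
I1 mul r2 <- r3,r4: IF@2 ID@3 stall=0 (-) EX@4 MEM@5 WB@6
I2 mul r2 <- r5,r4: IF@3 ID@4 stall=0 (-) EX@5 MEM@6 WB@7
I3 add r5 <- r5,r5: IF@4 ID@5 stall=0 (-) EX@6 MEM@7 WB@8
I4 mul r2 <- r5,r2: IF@5 ID@6 stall=2 (RAW on I3.r5 (WB@8)) EX@9 MEM@10 WB@11
I5 mul r5 <- r3,r1: IF@6 ID@9 stall=0 (-) EX@10 MEM@11 WB@12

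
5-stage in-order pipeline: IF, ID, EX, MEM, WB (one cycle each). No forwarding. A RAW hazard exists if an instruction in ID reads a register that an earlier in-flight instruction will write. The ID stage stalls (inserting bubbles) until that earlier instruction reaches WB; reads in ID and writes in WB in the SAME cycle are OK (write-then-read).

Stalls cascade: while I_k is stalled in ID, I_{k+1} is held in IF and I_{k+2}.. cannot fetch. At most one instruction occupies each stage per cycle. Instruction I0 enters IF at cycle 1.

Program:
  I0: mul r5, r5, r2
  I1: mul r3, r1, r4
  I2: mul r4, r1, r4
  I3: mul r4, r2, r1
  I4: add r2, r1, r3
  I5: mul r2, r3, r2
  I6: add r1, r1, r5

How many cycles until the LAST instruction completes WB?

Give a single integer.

Answer: 13

Derivation:
I0 mul r5 <- r5,r2: IF@1 ID@2 stall=0 (-) EX@3 MEM@4 WB@5
I1 mul r3 <- r1,r4: IF@2 ID@3 stall=0 (-) EX@4 MEM@5 WB@6
I2 mul r4 <- r1,r4: IF@3 ID@4 stall=0 (-) EX@5 MEM@6 WB@7
I3 mul r4 <- r2,r1: IF@4 ID@5 stall=0 (-) EX@6 MEM@7 WB@8
I4 add r2 <- r1,r3: IF@5 ID@6 stall=0 (-) EX@7 MEM@8 WB@9
I5 mul r2 <- r3,r2: IF@6 ID@7 stall=2 (RAW on I4.r2 (WB@9)) EX@10 MEM@11 WB@12
I6 add r1 <- r1,r5: IF@7 ID@10 stall=0 (-) EX@11 MEM@12 WB@13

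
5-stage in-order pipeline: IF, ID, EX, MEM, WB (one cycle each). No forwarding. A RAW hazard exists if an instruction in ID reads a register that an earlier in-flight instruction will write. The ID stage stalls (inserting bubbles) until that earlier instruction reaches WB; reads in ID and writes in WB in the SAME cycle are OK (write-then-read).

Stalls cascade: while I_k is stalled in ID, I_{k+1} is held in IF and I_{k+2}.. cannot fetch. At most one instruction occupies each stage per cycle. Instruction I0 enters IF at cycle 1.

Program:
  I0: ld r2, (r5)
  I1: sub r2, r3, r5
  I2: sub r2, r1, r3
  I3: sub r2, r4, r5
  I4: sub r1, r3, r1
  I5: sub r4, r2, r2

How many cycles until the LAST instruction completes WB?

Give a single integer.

Answer: 11

Derivation:
I0 ld r2 <- r5: IF@1 ID@2 stall=0 (-) EX@3 MEM@4 WB@5
I1 sub r2 <- r3,r5: IF@2 ID@3 stall=0 (-) EX@4 MEM@5 WB@6
I2 sub r2 <- r1,r3: IF@3 ID@4 stall=0 (-) EX@5 MEM@6 WB@7
I3 sub r2 <- r4,r5: IF@4 ID@5 stall=0 (-) EX@6 MEM@7 WB@8
I4 sub r1 <- r3,r1: IF@5 ID@6 stall=0 (-) EX@7 MEM@8 WB@9
I5 sub r4 <- r2,r2: IF@6 ID@7 stall=1 (RAW on I3.r2 (WB@8)) EX@9 MEM@10 WB@11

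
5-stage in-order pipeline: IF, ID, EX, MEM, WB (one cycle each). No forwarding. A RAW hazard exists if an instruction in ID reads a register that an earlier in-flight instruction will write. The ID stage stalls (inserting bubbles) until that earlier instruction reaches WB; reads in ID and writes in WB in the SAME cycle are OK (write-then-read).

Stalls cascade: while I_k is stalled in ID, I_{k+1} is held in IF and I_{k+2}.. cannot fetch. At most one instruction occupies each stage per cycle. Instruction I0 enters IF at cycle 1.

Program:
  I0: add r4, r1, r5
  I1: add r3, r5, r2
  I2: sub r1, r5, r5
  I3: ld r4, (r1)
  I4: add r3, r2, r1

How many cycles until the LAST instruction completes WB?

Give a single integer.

I0 add r4 <- r1,r5: IF@1 ID@2 stall=0 (-) EX@3 MEM@4 WB@5
I1 add r3 <- r5,r2: IF@2 ID@3 stall=0 (-) EX@4 MEM@5 WB@6
I2 sub r1 <- r5,r5: IF@3 ID@4 stall=0 (-) EX@5 MEM@6 WB@7
I3 ld r4 <- r1: IF@4 ID@5 stall=2 (RAW on I2.r1 (WB@7)) EX@8 MEM@9 WB@10
I4 add r3 <- r2,r1: IF@5 ID@8 stall=0 (-) EX@9 MEM@10 WB@11

Answer: 11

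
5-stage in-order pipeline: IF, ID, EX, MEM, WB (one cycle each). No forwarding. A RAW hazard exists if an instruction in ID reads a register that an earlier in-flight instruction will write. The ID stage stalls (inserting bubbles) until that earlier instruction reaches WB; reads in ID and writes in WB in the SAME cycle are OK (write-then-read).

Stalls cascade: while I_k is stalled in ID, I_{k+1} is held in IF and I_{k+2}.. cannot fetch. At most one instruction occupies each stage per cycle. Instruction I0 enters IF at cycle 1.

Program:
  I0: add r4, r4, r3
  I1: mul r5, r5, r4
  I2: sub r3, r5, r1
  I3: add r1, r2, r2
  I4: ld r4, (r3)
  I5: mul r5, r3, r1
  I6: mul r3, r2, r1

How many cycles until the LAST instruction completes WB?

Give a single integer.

Answer: 16

Derivation:
I0 add r4 <- r4,r3: IF@1 ID@2 stall=0 (-) EX@3 MEM@4 WB@5
I1 mul r5 <- r5,r4: IF@2 ID@3 stall=2 (RAW on I0.r4 (WB@5)) EX@6 MEM@7 WB@8
I2 sub r3 <- r5,r1: IF@3 ID@6 stall=2 (RAW on I1.r5 (WB@8)) EX@9 MEM@10 WB@11
I3 add r1 <- r2,r2: IF@6 ID@9 stall=0 (-) EX@10 MEM@11 WB@12
I4 ld r4 <- r3: IF@9 ID@10 stall=1 (RAW on I2.r3 (WB@11)) EX@12 MEM@13 WB@14
I5 mul r5 <- r3,r1: IF@10 ID@12 stall=0 (-) EX@13 MEM@14 WB@15
I6 mul r3 <- r2,r1: IF@12 ID@13 stall=0 (-) EX@14 MEM@15 WB@16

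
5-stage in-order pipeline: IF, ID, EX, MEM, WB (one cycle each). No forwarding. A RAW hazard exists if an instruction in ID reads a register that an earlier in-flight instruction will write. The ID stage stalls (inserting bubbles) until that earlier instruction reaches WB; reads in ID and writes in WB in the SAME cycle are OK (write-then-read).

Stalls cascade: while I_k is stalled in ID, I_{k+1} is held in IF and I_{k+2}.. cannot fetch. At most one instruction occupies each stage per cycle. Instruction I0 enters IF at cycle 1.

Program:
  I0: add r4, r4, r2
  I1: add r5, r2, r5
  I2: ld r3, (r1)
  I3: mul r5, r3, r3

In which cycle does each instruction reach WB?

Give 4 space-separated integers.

Answer: 5 6 7 10

Derivation:
I0 add r4 <- r4,r2: IF@1 ID@2 stall=0 (-) EX@3 MEM@4 WB@5
I1 add r5 <- r2,r5: IF@2 ID@3 stall=0 (-) EX@4 MEM@5 WB@6
I2 ld r3 <- r1: IF@3 ID@4 stall=0 (-) EX@5 MEM@6 WB@7
I3 mul r5 <- r3,r3: IF@4 ID@5 stall=2 (RAW on I2.r3 (WB@7)) EX@8 MEM@9 WB@10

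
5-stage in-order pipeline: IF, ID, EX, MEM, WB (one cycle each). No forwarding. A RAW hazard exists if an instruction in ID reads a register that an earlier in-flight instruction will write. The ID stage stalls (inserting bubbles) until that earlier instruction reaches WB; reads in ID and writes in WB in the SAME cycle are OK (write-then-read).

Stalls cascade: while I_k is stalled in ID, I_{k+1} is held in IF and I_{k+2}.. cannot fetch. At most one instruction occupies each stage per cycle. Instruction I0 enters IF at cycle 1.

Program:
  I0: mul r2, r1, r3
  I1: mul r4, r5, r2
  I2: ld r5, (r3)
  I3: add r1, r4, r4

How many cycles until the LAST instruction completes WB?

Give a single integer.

Answer: 11

Derivation:
I0 mul r2 <- r1,r3: IF@1 ID@2 stall=0 (-) EX@3 MEM@4 WB@5
I1 mul r4 <- r5,r2: IF@2 ID@3 stall=2 (RAW on I0.r2 (WB@5)) EX@6 MEM@7 WB@8
I2 ld r5 <- r3: IF@3 ID@6 stall=0 (-) EX@7 MEM@8 WB@9
I3 add r1 <- r4,r4: IF@6 ID@7 stall=1 (RAW on I1.r4 (WB@8)) EX@9 MEM@10 WB@11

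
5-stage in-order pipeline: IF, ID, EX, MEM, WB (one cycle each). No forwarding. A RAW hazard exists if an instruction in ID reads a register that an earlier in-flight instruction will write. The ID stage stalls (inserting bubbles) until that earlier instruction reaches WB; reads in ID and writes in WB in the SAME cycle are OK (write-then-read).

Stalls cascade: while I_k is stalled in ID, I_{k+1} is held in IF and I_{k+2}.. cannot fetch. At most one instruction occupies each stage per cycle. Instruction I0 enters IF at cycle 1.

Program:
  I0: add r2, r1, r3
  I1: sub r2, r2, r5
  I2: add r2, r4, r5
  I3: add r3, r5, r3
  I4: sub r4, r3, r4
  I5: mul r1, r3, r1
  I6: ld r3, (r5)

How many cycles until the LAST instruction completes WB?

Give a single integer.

I0 add r2 <- r1,r3: IF@1 ID@2 stall=0 (-) EX@3 MEM@4 WB@5
I1 sub r2 <- r2,r5: IF@2 ID@3 stall=2 (RAW on I0.r2 (WB@5)) EX@6 MEM@7 WB@8
I2 add r2 <- r4,r5: IF@3 ID@6 stall=0 (-) EX@7 MEM@8 WB@9
I3 add r3 <- r5,r3: IF@6 ID@7 stall=0 (-) EX@8 MEM@9 WB@10
I4 sub r4 <- r3,r4: IF@7 ID@8 stall=2 (RAW on I3.r3 (WB@10)) EX@11 MEM@12 WB@13
I5 mul r1 <- r3,r1: IF@8 ID@11 stall=0 (-) EX@12 MEM@13 WB@14
I6 ld r3 <- r5: IF@11 ID@12 stall=0 (-) EX@13 MEM@14 WB@15

Answer: 15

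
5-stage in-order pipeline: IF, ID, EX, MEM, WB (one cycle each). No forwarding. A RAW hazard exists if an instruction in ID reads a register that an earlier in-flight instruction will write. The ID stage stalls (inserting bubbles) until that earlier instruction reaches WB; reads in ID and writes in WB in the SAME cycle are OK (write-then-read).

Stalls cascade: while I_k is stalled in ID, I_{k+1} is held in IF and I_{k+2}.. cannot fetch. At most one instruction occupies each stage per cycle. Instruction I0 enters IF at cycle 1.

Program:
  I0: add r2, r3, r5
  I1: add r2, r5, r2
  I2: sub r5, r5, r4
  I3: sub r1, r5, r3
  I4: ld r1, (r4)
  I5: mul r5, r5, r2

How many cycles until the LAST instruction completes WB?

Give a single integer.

Answer: 14

Derivation:
I0 add r2 <- r3,r5: IF@1 ID@2 stall=0 (-) EX@3 MEM@4 WB@5
I1 add r2 <- r5,r2: IF@2 ID@3 stall=2 (RAW on I0.r2 (WB@5)) EX@6 MEM@7 WB@8
I2 sub r5 <- r5,r4: IF@3 ID@6 stall=0 (-) EX@7 MEM@8 WB@9
I3 sub r1 <- r5,r3: IF@6 ID@7 stall=2 (RAW on I2.r5 (WB@9)) EX@10 MEM@11 WB@12
I4 ld r1 <- r4: IF@7 ID@10 stall=0 (-) EX@11 MEM@12 WB@13
I5 mul r5 <- r5,r2: IF@10 ID@11 stall=0 (-) EX@12 MEM@13 WB@14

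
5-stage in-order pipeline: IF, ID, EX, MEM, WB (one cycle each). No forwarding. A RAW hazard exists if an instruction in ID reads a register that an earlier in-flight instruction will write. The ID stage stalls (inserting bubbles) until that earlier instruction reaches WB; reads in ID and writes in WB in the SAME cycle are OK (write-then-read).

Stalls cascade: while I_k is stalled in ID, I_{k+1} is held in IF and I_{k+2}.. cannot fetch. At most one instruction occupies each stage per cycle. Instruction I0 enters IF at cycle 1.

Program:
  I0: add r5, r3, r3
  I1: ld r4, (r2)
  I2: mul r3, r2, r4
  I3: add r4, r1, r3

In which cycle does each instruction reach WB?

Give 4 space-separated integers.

Answer: 5 6 9 12

Derivation:
I0 add r5 <- r3,r3: IF@1 ID@2 stall=0 (-) EX@3 MEM@4 WB@5
I1 ld r4 <- r2: IF@2 ID@3 stall=0 (-) EX@4 MEM@5 WB@6
I2 mul r3 <- r2,r4: IF@3 ID@4 stall=2 (RAW on I1.r4 (WB@6)) EX@7 MEM@8 WB@9
I3 add r4 <- r1,r3: IF@4 ID@7 stall=2 (RAW on I2.r3 (WB@9)) EX@10 MEM@11 WB@12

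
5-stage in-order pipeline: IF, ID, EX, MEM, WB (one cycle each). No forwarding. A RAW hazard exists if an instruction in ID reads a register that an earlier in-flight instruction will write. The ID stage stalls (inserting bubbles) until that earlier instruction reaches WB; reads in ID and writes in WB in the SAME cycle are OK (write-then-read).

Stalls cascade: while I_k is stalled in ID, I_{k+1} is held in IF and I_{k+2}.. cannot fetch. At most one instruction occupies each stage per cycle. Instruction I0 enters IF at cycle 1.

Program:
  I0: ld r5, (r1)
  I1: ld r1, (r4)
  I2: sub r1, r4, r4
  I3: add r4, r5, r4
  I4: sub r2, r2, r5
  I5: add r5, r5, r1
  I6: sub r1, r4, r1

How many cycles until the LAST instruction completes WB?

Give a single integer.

I0 ld r5 <- r1: IF@1 ID@2 stall=0 (-) EX@3 MEM@4 WB@5
I1 ld r1 <- r4: IF@2 ID@3 stall=0 (-) EX@4 MEM@5 WB@6
I2 sub r1 <- r4,r4: IF@3 ID@4 stall=0 (-) EX@5 MEM@6 WB@7
I3 add r4 <- r5,r4: IF@4 ID@5 stall=0 (-) EX@6 MEM@7 WB@8
I4 sub r2 <- r2,r5: IF@5 ID@6 stall=0 (-) EX@7 MEM@8 WB@9
I5 add r5 <- r5,r1: IF@6 ID@7 stall=0 (-) EX@8 MEM@9 WB@10
I6 sub r1 <- r4,r1: IF@7 ID@8 stall=0 (-) EX@9 MEM@10 WB@11

Answer: 11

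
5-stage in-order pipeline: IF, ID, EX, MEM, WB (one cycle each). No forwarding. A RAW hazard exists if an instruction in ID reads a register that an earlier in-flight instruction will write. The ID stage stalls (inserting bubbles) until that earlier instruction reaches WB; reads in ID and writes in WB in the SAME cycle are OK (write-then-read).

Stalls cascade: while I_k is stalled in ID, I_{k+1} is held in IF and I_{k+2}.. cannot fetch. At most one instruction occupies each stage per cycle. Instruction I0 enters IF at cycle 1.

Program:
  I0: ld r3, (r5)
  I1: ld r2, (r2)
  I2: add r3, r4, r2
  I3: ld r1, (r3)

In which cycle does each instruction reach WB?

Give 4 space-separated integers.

I0 ld r3 <- r5: IF@1 ID@2 stall=0 (-) EX@3 MEM@4 WB@5
I1 ld r2 <- r2: IF@2 ID@3 stall=0 (-) EX@4 MEM@5 WB@6
I2 add r3 <- r4,r2: IF@3 ID@4 stall=2 (RAW on I1.r2 (WB@6)) EX@7 MEM@8 WB@9
I3 ld r1 <- r3: IF@4 ID@7 stall=2 (RAW on I2.r3 (WB@9)) EX@10 MEM@11 WB@12

Answer: 5 6 9 12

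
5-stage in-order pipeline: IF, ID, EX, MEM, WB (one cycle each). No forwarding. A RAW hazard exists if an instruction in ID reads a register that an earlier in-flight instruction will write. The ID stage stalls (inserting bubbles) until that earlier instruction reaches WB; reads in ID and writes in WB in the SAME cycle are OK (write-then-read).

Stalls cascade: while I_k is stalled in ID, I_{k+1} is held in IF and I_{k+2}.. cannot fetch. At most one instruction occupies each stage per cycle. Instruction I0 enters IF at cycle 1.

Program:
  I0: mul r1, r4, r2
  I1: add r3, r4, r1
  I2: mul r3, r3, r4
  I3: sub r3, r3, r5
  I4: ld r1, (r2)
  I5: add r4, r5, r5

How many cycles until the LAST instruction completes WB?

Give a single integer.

Answer: 16

Derivation:
I0 mul r1 <- r4,r2: IF@1 ID@2 stall=0 (-) EX@3 MEM@4 WB@5
I1 add r3 <- r4,r1: IF@2 ID@3 stall=2 (RAW on I0.r1 (WB@5)) EX@6 MEM@7 WB@8
I2 mul r3 <- r3,r4: IF@3 ID@6 stall=2 (RAW on I1.r3 (WB@8)) EX@9 MEM@10 WB@11
I3 sub r3 <- r3,r5: IF@6 ID@9 stall=2 (RAW on I2.r3 (WB@11)) EX@12 MEM@13 WB@14
I4 ld r1 <- r2: IF@9 ID@12 stall=0 (-) EX@13 MEM@14 WB@15
I5 add r4 <- r5,r5: IF@12 ID@13 stall=0 (-) EX@14 MEM@15 WB@16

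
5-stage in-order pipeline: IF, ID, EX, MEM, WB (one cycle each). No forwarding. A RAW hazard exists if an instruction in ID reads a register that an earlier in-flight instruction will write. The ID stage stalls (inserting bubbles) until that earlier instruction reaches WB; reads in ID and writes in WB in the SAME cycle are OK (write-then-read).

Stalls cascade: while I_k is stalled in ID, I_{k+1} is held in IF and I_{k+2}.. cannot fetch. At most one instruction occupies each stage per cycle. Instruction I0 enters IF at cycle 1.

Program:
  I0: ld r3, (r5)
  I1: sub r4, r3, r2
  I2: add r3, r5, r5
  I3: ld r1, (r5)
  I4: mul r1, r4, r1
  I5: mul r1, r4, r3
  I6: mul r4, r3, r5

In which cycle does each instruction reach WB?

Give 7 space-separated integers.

I0 ld r3 <- r5: IF@1 ID@2 stall=0 (-) EX@3 MEM@4 WB@5
I1 sub r4 <- r3,r2: IF@2 ID@3 stall=2 (RAW on I0.r3 (WB@5)) EX@6 MEM@7 WB@8
I2 add r3 <- r5,r5: IF@3 ID@6 stall=0 (-) EX@7 MEM@8 WB@9
I3 ld r1 <- r5: IF@6 ID@7 stall=0 (-) EX@8 MEM@9 WB@10
I4 mul r1 <- r4,r1: IF@7 ID@8 stall=2 (RAW on I3.r1 (WB@10)) EX@11 MEM@12 WB@13
I5 mul r1 <- r4,r3: IF@8 ID@11 stall=0 (-) EX@12 MEM@13 WB@14
I6 mul r4 <- r3,r5: IF@11 ID@12 stall=0 (-) EX@13 MEM@14 WB@15

Answer: 5 8 9 10 13 14 15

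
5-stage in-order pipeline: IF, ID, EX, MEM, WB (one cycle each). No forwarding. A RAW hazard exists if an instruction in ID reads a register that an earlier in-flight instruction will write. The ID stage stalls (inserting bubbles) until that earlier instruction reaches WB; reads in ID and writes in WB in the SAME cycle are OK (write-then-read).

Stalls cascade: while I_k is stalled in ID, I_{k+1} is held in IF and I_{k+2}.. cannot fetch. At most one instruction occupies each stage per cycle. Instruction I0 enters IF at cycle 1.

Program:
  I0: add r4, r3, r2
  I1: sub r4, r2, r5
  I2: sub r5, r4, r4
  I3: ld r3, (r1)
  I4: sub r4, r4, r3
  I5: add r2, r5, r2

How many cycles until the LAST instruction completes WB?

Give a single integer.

I0 add r4 <- r3,r2: IF@1 ID@2 stall=0 (-) EX@3 MEM@4 WB@5
I1 sub r4 <- r2,r5: IF@2 ID@3 stall=0 (-) EX@4 MEM@5 WB@6
I2 sub r5 <- r4,r4: IF@3 ID@4 stall=2 (RAW on I1.r4 (WB@6)) EX@7 MEM@8 WB@9
I3 ld r3 <- r1: IF@4 ID@7 stall=0 (-) EX@8 MEM@9 WB@10
I4 sub r4 <- r4,r3: IF@7 ID@8 stall=2 (RAW on I3.r3 (WB@10)) EX@11 MEM@12 WB@13
I5 add r2 <- r5,r2: IF@8 ID@11 stall=0 (-) EX@12 MEM@13 WB@14

Answer: 14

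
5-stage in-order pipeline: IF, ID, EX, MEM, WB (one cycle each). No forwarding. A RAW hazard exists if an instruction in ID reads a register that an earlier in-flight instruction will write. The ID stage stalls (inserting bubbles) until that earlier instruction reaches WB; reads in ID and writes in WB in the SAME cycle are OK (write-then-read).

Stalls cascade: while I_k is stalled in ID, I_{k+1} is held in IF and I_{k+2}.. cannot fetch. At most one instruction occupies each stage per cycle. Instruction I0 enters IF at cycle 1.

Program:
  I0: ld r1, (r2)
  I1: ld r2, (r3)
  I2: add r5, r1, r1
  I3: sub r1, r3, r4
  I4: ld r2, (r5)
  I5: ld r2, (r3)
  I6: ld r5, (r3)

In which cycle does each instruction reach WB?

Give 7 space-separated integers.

I0 ld r1 <- r2: IF@1 ID@2 stall=0 (-) EX@3 MEM@4 WB@5
I1 ld r2 <- r3: IF@2 ID@3 stall=0 (-) EX@4 MEM@5 WB@6
I2 add r5 <- r1,r1: IF@3 ID@4 stall=1 (RAW on I0.r1 (WB@5)) EX@6 MEM@7 WB@8
I3 sub r1 <- r3,r4: IF@4 ID@6 stall=0 (-) EX@7 MEM@8 WB@9
I4 ld r2 <- r5: IF@6 ID@7 stall=1 (RAW on I2.r5 (WB@8)) EX@9 MEM@10 WB@11
I5 ld r2 <- r3: IF@7 ID@9 stall=0 (-) EX@10 MEM@11 WB@12
I6 ld r5 <- r3: IF@9 ID@10 stall=0 (-) EX@11 MEM@12 WB@13

Answer: 5 6 8 9 11 12 13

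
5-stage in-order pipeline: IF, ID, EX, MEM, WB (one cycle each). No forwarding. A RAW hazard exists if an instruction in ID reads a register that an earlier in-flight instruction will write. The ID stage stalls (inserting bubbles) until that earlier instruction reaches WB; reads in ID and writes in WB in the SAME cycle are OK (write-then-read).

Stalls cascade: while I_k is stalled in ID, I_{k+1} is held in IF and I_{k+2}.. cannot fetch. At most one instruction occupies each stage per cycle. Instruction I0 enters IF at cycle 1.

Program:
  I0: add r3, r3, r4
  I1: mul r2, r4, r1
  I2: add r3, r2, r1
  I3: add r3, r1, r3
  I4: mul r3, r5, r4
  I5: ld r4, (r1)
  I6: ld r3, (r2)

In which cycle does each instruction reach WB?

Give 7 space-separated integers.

I0 add r3 <- r3,r4: IF@1 ID@2 stall=0 (-) EX@3 MEM@4 WB@5
I1 mul r2 <- r4,r1: IF@2 ID@3 stall=0 (-) EX@4 MEM@5 WB@6
I2 add r3 <- r2,r1: IF@3 ID@4 stall=2 (RAW on I1.r2 (WB@6)) EX@7 MEM@8 WB@9
I3 add r3 <- r1,r3: IF@4 ID@7 stall=2 (RAW on I2.r3 (WB@9)) EX@10 MEM@11 WB@12
I4 mul r3 <- r5,r4: IF@7 ID@10 stall=0 (-) EX@11 MEM@12 WB@13
I5 ld r4 <- r1: IF@10 ID@11 stall=0 (-) EX@12 MEM@13 WB@14
I6 ld r3 <- r2: IF@11 ID@12 stall=0 (-) EX@13 MEM@14 WB@15

Answer: 5 6 9 12 13 14 15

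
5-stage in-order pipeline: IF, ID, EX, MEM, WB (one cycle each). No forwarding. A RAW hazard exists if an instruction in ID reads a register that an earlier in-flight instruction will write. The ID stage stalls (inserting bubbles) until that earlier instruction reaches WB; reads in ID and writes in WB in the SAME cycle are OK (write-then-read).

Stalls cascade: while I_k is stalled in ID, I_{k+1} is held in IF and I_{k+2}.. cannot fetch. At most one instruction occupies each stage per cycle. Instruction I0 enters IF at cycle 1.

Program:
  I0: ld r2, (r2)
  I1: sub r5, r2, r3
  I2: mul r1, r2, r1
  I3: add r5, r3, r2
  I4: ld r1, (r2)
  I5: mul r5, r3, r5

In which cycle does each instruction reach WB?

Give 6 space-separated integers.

Answer: 5 8 9 10 11 13

Derivation:
I0 ld r2 <- r2: IF@1 ID@2 stall=0 (-) EX@3 MEM@4 WB@5
I1 sub r5 <- r2,r3: IF@2 ID@3 stall=2 (RAW on I0.r2 (WB@5)) EX@6 MEM@7 WB@8
I2 mul r1 <- r2,r1: IF@3 ID@6 stall=0 (-) EX@7 MEM@8 WB@9
I3 add r5 <- r3,r2: IF@6 ID@7 stall=0 (-) EX@8 MEM@9 WB@10
I4 ld r1 <- r2: IF@7 ID@8 stall=0 (-) EX@9 MEM@10 WB@11
I5 mul r5 <- r3,r5: IF@8 ID@9 stall=1 (RAW on I3.r5 (WB@10)) EX@11 MEM@12 WB@13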